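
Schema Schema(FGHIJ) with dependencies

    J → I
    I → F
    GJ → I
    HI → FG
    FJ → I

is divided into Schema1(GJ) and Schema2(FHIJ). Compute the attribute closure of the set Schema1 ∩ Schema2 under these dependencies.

Schema1 ∩ Schema2 = {J}.
J → I applies, adding I
I → F applies, adding F
Closure: {FIJ}.

FIJ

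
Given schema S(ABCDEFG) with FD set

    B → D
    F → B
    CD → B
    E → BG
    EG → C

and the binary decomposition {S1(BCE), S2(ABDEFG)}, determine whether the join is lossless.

Yes

Common attributes: S1 ∩ S2 = {BE}.
Closure of {BE}: B → D applies, adding D; E → BG applies, adding G; EG → C applies, adding C. So (BE)⁺ = {BCDEG}.
This closure contains every attribute of S1, so S1 ∩ S2 → S1. The join is lossless.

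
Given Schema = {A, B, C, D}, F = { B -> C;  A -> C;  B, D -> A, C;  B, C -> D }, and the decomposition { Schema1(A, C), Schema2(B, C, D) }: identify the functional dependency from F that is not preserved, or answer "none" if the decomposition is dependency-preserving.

Check B, D → A, C: no single fragment contains all of {A, B, C, D}, and the restricted closure of {B, D} across the fragments never reaches {A, C}.
B → C is preserved.
A → C is preserved.
B, C → D is preserved.

B, D -> A, C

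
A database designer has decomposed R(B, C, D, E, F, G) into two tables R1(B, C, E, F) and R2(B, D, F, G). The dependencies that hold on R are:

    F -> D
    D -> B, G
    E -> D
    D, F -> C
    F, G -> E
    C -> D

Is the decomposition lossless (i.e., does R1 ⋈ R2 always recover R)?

Common attributes: R1 ∩ R2 = {B, F}.
Closure of {B, F}: F → D applies, adding D; D → B, G applies, adding G; D, F → C applies, adding C; F, G → E applies, adding E. So (B, F)⁺ = {B, C, D, E, F, G}.
This closure contains every attribute of R1, so R1 ∩ R2 → R1. The join is lossless.

Yes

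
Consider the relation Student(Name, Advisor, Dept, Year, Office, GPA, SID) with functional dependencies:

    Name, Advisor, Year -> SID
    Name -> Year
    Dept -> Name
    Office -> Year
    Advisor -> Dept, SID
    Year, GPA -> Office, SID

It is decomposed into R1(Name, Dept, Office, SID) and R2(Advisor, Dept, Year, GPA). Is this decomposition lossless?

Common attributes: R1 ∩ R2 = {Dept}.
Closure of {Dept}: Dept → Name applies, adding Name; Name → Year applies, adding Year. So (Dept)⁺ = {Name, Dept, Year}.
The closure contains neither all of R1 = {Name, Dept, Office, SID} nor all of R2 = {Advisor, Dept, Year, GPA}, so the common attributes are not a superkey of either fragment. The join is lossy.

No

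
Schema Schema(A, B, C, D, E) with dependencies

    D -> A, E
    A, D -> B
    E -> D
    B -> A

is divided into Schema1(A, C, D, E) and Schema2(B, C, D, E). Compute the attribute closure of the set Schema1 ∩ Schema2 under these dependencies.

Schema1 ∩ Schema2 = {C, D, E}.
D → A, E applies, adding A
A, D → B applies, adding B
Closure: {A, B, C, D, E}.

A, B, C, D, E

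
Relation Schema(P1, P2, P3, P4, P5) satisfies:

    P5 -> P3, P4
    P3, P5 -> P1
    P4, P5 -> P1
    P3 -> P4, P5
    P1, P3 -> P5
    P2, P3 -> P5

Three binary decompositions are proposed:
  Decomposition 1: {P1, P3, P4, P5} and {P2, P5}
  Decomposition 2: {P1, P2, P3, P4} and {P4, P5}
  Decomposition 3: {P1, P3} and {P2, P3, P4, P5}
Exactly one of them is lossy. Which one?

Decomposition 2

Decomposition 1: common = {P5}, closure = {P1, P3, P4, P5} → lossless.
Decomposition 2: common = {P4}, closure = {P4} → lossy.
Decomposition 3: common = {P3}, closure = {P1, P3, P4, P5} → lossless.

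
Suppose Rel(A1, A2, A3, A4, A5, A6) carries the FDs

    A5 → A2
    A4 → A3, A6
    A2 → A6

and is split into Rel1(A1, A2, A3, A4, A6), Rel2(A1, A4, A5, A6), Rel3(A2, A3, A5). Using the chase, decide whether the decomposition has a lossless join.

Yes

Chase test. Columns are A1, A2, A3, A4, A5, A6; row i has aⱼ where attribute j ∈ Reli, else bᵢⱼ.
Initial tableau (one row per fragment):
  row 1: a1 a2 a3 a4 b15 a6
  row 2: a1 b22 b23 a4 a5 a6
  row 3: b31 a2 a3 b34 a5 b36
Rows 2 and 3 agree on A5; apply A5→A2 and equate their A2 entries.
Rows 1 and 2 agree on A4; apply A4→A3, A6 and equate their A3, A6 entries.
Rows 1 and 3 agree on A2; apply A2→A6 and equate their A6 entries.
Row 2 is now all distinguished symbols — the join is lossless.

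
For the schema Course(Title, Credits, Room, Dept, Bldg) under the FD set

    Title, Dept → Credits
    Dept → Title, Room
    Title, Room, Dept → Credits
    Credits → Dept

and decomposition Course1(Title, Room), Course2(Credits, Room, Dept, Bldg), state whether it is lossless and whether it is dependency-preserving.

Lossless test: (Room)⁺ = {Room}, which is a superkey of neither fragment — lossy.
Dependency preservation: the restricted closure of {Dept} across the fragments never reaches {Title, Room}, so Dept → Title, Room cannot be enforced without a join — not preserved.

lossy and not dependency-preserving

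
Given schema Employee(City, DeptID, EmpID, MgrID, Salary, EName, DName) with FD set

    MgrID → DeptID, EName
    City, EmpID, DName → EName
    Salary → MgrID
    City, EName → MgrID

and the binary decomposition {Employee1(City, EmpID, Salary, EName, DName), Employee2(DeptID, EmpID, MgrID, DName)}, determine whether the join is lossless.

No

Common attributes: Employee1 ∩ Employee2 = {EmpID, DName}.
No dependency enlarges {EmpID, DName}, so (EmpID, DName)⁺ = {EmpID, DName}.
The closure contains neither all of Employee1 = {City, EmpID, Salary, EName, DName} nor all of Employee2 = {DeptID, EmpID, MgrID, DName}, so the common attributes are not a superkey of either fragment. The join is lossy.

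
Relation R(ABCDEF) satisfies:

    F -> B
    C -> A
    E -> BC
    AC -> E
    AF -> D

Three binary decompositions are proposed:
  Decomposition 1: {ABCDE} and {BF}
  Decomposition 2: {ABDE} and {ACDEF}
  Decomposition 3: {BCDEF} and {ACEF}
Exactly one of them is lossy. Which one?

Decomposition 1

Decomposition 1: common = {B}, closure = {B} → lossy.
Decomposition 2: common = {ADE}, closure = {ABCDE} → lossless.
Decomposition 3: common = {CEF}, closure = {ABCDEF} → lossless.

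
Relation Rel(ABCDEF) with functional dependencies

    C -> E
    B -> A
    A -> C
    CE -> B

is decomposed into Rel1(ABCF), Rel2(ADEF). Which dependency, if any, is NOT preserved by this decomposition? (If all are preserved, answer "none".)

C → E: restricted closure across fragments reaches E.
B → A lies within Rel1.
A → C lies within Rel1.
CE → B: restricted closure across fragments reaches B.
Every dependency is enforceable on the fragments, so the decomposition is dependency-preserving.

none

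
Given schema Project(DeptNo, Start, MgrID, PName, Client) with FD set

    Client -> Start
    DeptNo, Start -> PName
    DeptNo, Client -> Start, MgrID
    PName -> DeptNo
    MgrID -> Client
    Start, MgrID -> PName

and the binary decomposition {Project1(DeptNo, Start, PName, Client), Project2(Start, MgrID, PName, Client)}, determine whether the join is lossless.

Yes

Common attributes: Project1 ∩ Project2 = {Start, PName, Client}.
Closure of {Start, PName, Client}: PName → DeptNo applies, adding DeptNo; DeptNo, Client → Start, MgrID applies, adding MgrID. So (Start, PName, Client)⁺ = {DeptNo, Start, MgrID, PName, Client}.
This closure contains every attribute of Project1, so Project1 ∩ Project2 → Project1. The join is lossless.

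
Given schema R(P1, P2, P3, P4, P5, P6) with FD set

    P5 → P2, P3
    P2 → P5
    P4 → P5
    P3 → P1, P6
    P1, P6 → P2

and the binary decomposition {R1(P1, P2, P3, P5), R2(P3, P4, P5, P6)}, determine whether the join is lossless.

Yes

Common attributes: R1 ∩ R2 = {P3, P5}.
Closure of {P3, P5}: P5 → P2, P3 applies, adding P2; P3 → P1, P6 applies, adding P1, P6. So (P3, P5)⁺ = {P1, P2, P3, P5, P6}.
This closure contains every attribute of R1, so R1 ∩ R2 → R1. The join is lossless.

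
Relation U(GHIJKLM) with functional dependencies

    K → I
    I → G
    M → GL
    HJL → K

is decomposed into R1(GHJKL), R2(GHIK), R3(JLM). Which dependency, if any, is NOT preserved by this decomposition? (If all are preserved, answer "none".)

M → GL

Check M → GL: no single fragment contains all of {GLM}, and the restricted closure of {M} across the fragments never reaches {GL}.
K → I is preserved.
I → G is preserved.
HJL → K is preserved.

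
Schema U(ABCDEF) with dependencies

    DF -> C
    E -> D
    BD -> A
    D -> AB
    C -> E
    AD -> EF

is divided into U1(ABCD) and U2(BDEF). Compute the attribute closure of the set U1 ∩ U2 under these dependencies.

U1 ∩ U2 = {BD}.
BD → A applies, adding A
AD → EF applies, adding EF
DF → C applies, adding C
Closure: {ABCDEF}.

ABCDEF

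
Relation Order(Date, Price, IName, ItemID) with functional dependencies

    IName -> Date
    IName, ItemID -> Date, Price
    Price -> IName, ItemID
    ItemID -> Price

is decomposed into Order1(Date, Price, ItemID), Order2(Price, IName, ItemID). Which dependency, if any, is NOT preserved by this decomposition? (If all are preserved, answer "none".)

IName -> Date

Check IName → Date: no single fragment contains all of {Date, IName}, and the restricted closure of {IName} across the fragments never reaches {Date}.
IName, ItemID → Date, Price is preserved.
Price → IName, ItemID is preserved.
ItemID → Price is preserved.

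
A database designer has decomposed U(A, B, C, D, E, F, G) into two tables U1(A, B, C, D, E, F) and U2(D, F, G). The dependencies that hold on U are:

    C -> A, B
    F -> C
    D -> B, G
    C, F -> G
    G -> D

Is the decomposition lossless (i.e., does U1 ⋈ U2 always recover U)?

Yes

Common attributes: U1 ∩ U2 = {D, F}.
Closure of {D, F}: F → C applies, adding C; D → B, G applies, adding B, G; C → A, B applies, adding A. So (D, F)⁺ = {A, B, C, D, F, G}.
This closure contains every attribute of U2, so U1 ∩ U2 → U2. The join is lossless.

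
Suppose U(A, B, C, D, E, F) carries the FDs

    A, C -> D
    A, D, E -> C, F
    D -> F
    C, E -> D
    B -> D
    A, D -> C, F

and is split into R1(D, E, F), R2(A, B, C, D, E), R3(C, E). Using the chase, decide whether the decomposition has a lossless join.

Chase test. Columns are A, B, C, D, E, F; row i has aⱼ where attribute j ∈ Ri, else bᵢⱼ.
Initial tableau (one row per fragment):
  row 1: b11 b12 b13 a4 a5 a6
  row 2: a1 a2 a3 a4 a5 b26
  row 3: b31 b32 a3 b34 a5 b36
Rows 1 and 2 agree on D; apply D→F and equate their F entries.
Rows 2 and 3 agree on C, E; apply C, E→D and equate their D entries.
Rows 1 and 3 agree on D; apply D→F and equate their F entries.
Row 2 is now all distinguished symbols — the join is lossless.

Yes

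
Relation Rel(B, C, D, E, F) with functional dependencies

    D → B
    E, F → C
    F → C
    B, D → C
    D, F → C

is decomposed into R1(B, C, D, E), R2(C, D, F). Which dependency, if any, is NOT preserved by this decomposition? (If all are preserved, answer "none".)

none

D → B lies within R1.
E, F → C: restricted closure across fragments reaches C.
F → C lies within R2.
B, D → C lies within R1.
D, F → C lies within R2.
Every dependency is enforceable on the fragments, so the decomposition is dependency-preserving.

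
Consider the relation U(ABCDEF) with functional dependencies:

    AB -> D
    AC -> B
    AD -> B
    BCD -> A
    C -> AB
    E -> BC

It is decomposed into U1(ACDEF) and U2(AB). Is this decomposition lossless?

Common attributes: U1 ∩ U2 = {A}.
No dependency enlarges {A}, so (A)⁺ = {A}.
The closure contains neither all of U1 = {ACDEF} nor all of U2 = {AB}, so the common attributes are not a superkey of either fragment. The join is lossy.

No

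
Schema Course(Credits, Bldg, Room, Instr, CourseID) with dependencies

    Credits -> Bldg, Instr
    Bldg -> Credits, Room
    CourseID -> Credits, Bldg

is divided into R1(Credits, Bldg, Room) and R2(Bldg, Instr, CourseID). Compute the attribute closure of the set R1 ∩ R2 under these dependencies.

Credits, Bldg, Room, Instr

R1 ∩ R2 = {Bldg}.
Bldg → Credits, Room applies, adding Credits, Room
Credits → Bldg, Instr applies, adding Instr
Closure: {Credits, Bldg, Room, Instr}.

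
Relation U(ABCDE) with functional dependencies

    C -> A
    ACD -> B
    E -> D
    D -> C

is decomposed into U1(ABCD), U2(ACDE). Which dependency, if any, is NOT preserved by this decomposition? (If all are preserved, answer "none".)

none

C → A lies within U1.
ACD → B lies within U1.
E → D lies within U2.
D → C lies within U1.
Every dependency is enforceable on the fragments, so the decomposition is dependency-preserving.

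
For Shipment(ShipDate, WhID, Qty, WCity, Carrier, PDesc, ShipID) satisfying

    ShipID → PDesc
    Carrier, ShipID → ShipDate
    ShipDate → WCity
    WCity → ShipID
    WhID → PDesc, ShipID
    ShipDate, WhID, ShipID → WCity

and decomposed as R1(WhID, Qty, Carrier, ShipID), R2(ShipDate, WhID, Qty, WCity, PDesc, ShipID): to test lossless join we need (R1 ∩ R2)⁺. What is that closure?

R1 ∩ R2 = {WhID, Qty, ShipID}.
ShipID → PDesc applies, adding PDesc
Closure: {WhID, Qty, PDesc, ShipID}.

WhID, Qty, PDesc, ShipID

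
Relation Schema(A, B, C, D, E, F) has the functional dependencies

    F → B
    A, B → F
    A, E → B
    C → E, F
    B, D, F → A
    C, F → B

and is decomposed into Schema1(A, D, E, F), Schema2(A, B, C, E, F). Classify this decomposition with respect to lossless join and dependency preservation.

lossy but dependency-preserving

Lossless test: (A, E, F)⁺ = {A, B, E, F}, which is a superkey of neither fragment — lossy.
Dependency preservation: B, D, F → A is not contained in any single fragment, but the restricted closure of its left-hand side across the fragments still reaches the right-hand side; the remaining FDs each lie inside some fragment. All dependencies are preserved.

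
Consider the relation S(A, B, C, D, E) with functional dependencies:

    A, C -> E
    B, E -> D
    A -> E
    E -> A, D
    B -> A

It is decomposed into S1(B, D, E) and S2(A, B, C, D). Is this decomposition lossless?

Common attributes: S1 ∩ S2 = {B, D}.
Closure of {B, D}: B → A applies, adding A; A → E applies, adding E. So (B, D)⁺ = {A, B, D, E}.
This closure contains every attribute of S1, so S1 ∩ S2 → S1. The join is lossless.

Yes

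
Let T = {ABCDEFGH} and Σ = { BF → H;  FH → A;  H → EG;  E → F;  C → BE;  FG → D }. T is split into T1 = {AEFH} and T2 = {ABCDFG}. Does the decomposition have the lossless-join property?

Common attributes: T1 ∩ T2 = {AF}.
No dependency enlarges {AF}, so (AF)⁺ = {AF}.
The closure contains neither all of T1 = {AEFH} nor all of T2 = {ABCDFG}, so the common attributes are not a superkey of either fragment. The join is lossy.

No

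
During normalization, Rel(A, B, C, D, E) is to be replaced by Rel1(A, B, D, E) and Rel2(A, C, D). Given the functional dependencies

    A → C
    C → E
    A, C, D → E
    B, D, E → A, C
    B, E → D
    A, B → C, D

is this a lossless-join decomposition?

Yes

Common attributes: Rel1 ∩ Rel2 = {A, D}.
Closure of {A, D}: A → C applies, adding C; C → E applies, adding E. So (A, D)⁺ = {A, C, D, E}.
This closure contains every attribute of Rel2, so Rel1 ∩ Rel2 → Rel2. The join is lossless.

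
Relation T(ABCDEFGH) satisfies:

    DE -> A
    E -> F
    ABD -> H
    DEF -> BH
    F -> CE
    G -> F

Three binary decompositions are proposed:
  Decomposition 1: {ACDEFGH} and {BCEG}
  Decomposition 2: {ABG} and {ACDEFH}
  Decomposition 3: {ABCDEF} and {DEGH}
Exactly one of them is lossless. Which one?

Decomposition 3

Decomposition 1: common = {CEG}, closure = {CEFG} → lossy.
Decomposition 2: common = {A}, closure = {A} → lossy.
Decomposition 3: common = {DE}, closure = {ABCDEFH} → lossless.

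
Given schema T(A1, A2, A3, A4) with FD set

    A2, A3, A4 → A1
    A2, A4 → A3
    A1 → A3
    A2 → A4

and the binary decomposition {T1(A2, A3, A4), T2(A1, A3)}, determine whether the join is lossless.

No

Common attributes: T1 ∩ T2 = {A3}.
No dependency enlarges {A3}, so (A3)⁺ = {A3}.
The closure contains neither all of T1 = {A2, A3, A4} nor all of T2 = {A1, A3}, so the common attributes are not a superkey of either fragment. The join is lossy.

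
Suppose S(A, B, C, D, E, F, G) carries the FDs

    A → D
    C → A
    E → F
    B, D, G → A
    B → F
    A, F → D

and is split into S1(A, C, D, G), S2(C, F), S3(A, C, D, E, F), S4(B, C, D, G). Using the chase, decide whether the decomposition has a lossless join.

No

Chase test. Columns are A, B, C, D, E, F, G; row i has aⱼ where attribute j ∈ Si, else bᵢⱼ.
Initial tableau (one row per fragment):
  row 1: a1 b12 a3 a4 b15 b16 a7
  row 2: b21 b22 a3 b24 b25 a6 b27
  row 3: a1 b32 a3 a4 a5 a6 b37
  row 4: b41 a2 a3 a4 b45 b46 a7
Rows 1 and 2 agree on C; apply C→A and equate their A entries.
Rows 1 and 4 agree on C; apply C→A and equate their A entries.
Rows 2 and 3 agree on A, F; apply A, F→D and equate their D entries.
No row becomes fully distinguished — the join is lossy.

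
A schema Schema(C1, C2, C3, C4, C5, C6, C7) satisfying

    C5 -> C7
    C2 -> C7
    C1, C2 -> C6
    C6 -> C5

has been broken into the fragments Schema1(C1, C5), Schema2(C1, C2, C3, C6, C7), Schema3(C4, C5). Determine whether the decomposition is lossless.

No

Chase test. Columns are C1, C2, C3, C4, C5, C6, C7; row i has aⱼ where attribute j ∈ Schemai, else bᵢⱼ.
Initial tableau (one row per fragment):
  row 1: a1 b12 b13 b14 a5 b16 b17
  row 2: a1 a2 a3 b24 b25 a6 a7
  row 3: b31 b32 b33 a4 a5 b36 b37
Rows 1 and 3 agree on C5; apply C5→C7 and equate their C7 entries.
No row becomes fully distinguished — the join is lossy.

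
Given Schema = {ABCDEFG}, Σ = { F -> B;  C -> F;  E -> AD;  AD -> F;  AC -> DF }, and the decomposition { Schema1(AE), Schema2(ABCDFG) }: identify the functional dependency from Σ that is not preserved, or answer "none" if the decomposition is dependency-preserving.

Check E → AD: no single fragment contains all of {ADE}, and the restricted closure of {E} across the fragments never reaches {AD}.
F → B is preserved.
C → F is preserved.
AD → F is preserved.
AC → DF is preserved.

E -> AD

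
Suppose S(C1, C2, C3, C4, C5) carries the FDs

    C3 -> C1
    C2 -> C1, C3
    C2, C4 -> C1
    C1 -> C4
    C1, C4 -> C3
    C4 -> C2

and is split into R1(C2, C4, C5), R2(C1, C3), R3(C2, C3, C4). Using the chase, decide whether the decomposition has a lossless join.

Yes

Chase test. Columns are C1, C2, C3, C4, C5; row i has aⱼ where attribute j ∈ Ri, else bᵢⱼ.
Initial tableau (one row per fragment):
  row 1: b11 a2 b13 a4 a5
  row 2: a1 b22 a3 b24 b25
  row 3: b31 a2 a3 a4 b35
Rows 2 and 3 agree on C3; apply C3→C1 and equate their C1 entries.
Rows 1 and 3 agree on C2; apply C2→C1, C3 and equate their C1, C3 entries.
Rows 1 and 2 agree on C1; apply C1→C4 and equate their C4 entries.
Rows 1 and 2 agree on C4; apply C4→C2 and equate their C2 entries.
Row 1 is now all distinguished symbols — the join is lossless.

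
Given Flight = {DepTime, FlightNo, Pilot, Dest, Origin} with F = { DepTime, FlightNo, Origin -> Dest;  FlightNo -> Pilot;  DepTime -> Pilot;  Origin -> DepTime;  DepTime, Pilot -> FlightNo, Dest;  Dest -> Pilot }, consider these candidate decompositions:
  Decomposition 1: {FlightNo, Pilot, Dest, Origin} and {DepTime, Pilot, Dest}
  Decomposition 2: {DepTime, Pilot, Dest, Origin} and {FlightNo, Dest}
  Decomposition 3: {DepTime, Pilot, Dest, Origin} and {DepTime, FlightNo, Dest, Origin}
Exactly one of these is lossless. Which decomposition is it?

Decomposition 1: common = {Pilot, Dest}, closure = {Pilot, Dest} → lossy.
Decomposition 2: common = {Dest}, closure = {Pilot, Dest} → lossy.
Decomposition 3: common = {DepTime, Dest, Origin}, closure = {DepTime, FlightNo, Pilot, Dest, Origin} → lossless.

Decomposition 3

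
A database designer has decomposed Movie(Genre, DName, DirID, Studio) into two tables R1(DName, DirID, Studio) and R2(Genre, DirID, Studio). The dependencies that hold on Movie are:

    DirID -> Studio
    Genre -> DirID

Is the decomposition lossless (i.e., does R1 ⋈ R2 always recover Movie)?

Common attributes: R1 ∩ R2 = {DirID, Studio}.
No dependency enlarges {DirID, Studio}, so (DirID, Studio)⁺ = {DirID, Studio}.
The closure contains neither all of R1 = {DName, DirID, Studio} nor all of R2 = {Genre, DirID, Studio}, so the common attributes are not a superkey of either fragment. The join is lossy.

No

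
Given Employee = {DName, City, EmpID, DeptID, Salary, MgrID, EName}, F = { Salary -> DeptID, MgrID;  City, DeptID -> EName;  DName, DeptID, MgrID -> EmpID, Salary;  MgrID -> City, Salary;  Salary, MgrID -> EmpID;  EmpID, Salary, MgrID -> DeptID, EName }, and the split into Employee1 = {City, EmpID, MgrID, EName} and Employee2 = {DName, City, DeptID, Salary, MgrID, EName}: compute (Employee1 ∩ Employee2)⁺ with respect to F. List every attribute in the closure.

Employee1 ∩ Employee2 = {City, MgrID, EName}.
MgrID → City, Salary applies, adding Salary
Salary, MgrID → EmpID applies, adding EmpID
EmpID, Salary, MgrID → DeptID, EName applies, adding DeptID
Closure: {City, EmpID, DeptID, Salary, MgrID, EName}.

City, EmpID, DeptID, Salary, MgrID, EName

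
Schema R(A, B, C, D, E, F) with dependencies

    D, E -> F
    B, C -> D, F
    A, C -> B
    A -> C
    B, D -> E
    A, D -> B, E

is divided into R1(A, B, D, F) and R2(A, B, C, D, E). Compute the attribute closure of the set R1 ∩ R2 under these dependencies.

R1 ∩ R2 = {A, B, D}.
A → C applies, adding C
B, D → E applies, adding E
D, E → F applies, adding F
Closure: {A, B, C, D, E, F}.

A, B, C, D, E, F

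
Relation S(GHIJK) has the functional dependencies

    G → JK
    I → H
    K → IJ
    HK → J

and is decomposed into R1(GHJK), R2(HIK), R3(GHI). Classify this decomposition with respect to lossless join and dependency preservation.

Lossless test (chase): Rows 1 and 3 agree on G; apply G→JK and equate their JK entries. Rows 1 and 2 agree on K; apply K→IJ and equate their IJ entries. Row 1 is now all distinguished symbols — the join is lossless.
Dependency preservation: K → IJ is not contained in any single fragment, but the restricted closure of its left-hand side across the fragments still reaches the right-hand side; the remaining FDs each lie inside some fragment. All dependencies are preserved.

lossless and dependency-preserving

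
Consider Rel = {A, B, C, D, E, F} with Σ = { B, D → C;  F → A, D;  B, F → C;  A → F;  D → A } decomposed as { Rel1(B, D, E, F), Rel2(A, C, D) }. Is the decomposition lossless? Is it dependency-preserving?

Lossless test: (D)⁺ = {A, D, F}, which is a superkey of neither fragment — lossy.
Dependency preservation: the restricted closure of {B, D} across the fragments never reaches {C}, so B, D → C cannot be enforced without a join — not preserved.

lossy and not dependency-preserving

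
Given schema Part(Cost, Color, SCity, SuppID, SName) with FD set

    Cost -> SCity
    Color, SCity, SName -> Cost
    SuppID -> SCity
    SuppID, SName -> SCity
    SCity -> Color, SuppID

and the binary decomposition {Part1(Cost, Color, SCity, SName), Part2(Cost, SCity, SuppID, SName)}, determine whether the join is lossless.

Yes

Common attributes: Part1 ∩ Part2 = {Cost, SCity, SName}.
Closure of {Cost, SCity, SName}: SCity → Color, SuppID applies, adding Color, SuppID. So (Cost, SCity, SName)⁺ = {Cost, Color, SCity, SuppID, SName}.
This closure contains every attribute of Part1, so Part1 ∩ Part2 → Part1. The join is lossless.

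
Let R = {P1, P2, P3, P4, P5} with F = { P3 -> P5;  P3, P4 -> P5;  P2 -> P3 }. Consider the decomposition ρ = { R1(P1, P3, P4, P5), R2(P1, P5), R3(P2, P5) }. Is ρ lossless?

Chase test. Columns are P1, P2, P3, P4, P5; row i has aⱼ where attribute j ∈ Ri, else bᵢⱼ.
Initial tableau (one row per fragment):
  row 1: a1 b12 a3 a4 a5
  row 2: a1 b22 b23 b24 a5
  row 3: b31 a2 b33 b34 a5
No row becomes fully distinguished — the join is lossy.

No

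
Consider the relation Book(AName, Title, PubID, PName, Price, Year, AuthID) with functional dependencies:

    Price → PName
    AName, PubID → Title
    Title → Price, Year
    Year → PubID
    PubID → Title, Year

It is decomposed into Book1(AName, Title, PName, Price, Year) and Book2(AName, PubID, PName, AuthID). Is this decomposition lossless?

No

Common attributes: Book1 ∩ Book2 = {AName, PName}.
No dependency enlarges {AName, PName}, so (AName, PName)⁺ = {AName, PName}.
The closure contains neither all of Book1 = {AName, Title, PName, Price, Year} nor all of Book2 = {AName, PubID, PName, AuthID}, so the common attributes are not a superkey of either fragment. The join is lossy.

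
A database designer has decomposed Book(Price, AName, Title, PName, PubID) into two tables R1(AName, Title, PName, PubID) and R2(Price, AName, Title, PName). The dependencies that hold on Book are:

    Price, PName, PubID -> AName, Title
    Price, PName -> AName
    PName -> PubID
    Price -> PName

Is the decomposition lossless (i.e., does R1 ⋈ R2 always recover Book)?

Common attributes: R1 ∩ R2 = {AName, Title, PName}.
Closure of {AName, Title, PName}: PName → PubID applies, adding PubID. So (AName, Title, PName)⁺ = {AName, Title, PName, PubID}.
This closure contains every attribute of R1, so R1 ∩ R2 → R1. The join is lossless.

Yes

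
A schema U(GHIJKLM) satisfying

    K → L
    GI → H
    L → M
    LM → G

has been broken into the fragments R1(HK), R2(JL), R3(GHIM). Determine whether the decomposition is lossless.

No

Chase test. Columns are GHIJKLM; row i has aⱼ where attribute j ∈ Ri, else bᵢⱼ.
Initial tableau (one row per fragment):
  row 1: b11 a2 b13 b14 a5 b16 b17
  row 2: b21 b22 b23 a4 b25 a6 b27
  row 3: a1 a2 a3 b34 b35 b36 a7
No row becomes fully distinguished — the join is lossy.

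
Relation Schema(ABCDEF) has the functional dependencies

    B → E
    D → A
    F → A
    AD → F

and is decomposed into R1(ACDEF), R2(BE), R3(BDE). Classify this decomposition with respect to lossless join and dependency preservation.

lossy but dependency-preserving

Lossless test (chase): Rows 1 and 3 agree on D; apply D→A and equate their A entries. Rows 1 and 3 agree on AD; apply AD→F and equate their F entries. No row becomes fully distinguished — the join is lossy.
Dependency preservation: every FD's attributes lie within a single fragment, so each can be enforced locally — preserved.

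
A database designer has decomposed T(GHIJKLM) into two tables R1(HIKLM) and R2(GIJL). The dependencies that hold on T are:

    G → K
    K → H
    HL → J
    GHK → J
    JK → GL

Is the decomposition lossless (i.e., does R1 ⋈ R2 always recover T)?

Common attributes: R1 ∩ R2 = {IL}.
No dependency enlarges {IL}, so (IL)⁺ = {IL}.
The closure contains neither all of R1 = {HIKLM} nor all of R2 = {GIJL}, so the common attributes are not a superkey of either fragment. The join is lossy.

No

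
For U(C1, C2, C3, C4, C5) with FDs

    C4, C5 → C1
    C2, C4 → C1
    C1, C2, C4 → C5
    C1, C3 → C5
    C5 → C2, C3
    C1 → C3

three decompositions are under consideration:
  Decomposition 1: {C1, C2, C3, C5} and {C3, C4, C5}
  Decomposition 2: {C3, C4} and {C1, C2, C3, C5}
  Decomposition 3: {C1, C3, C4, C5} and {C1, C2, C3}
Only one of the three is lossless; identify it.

Decomposition 1: common = {C3, C5}, closure = {C2, C3, C5} → lossy.
Decomposition 2: common = {C3}, closure = {C3} → lossy.
Decomposition 3: common = {C1, C3}, closure = {C1, C2, C3, C5} → lossless.

Decomposition 3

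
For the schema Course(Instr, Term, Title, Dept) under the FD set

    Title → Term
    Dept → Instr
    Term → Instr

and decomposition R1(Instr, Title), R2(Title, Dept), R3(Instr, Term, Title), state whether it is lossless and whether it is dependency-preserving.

lossless but not dependency-preserving

Lossless test (chase): Rows 1 and 2 agree on Title; apply Title→Term and equate their Term entries. Rows 1 and 3 agree on Title; apply Title→Term and equate their Term entries. Rows 1 and 2 agree on Term; apply Term→Instr and equate their Instr entries. Row 2 is now all distinguished symbols — the join is lossless.
Dependency preservation: the restricted closure of {Dept} across the fragments never reaches {Instr}, so Dept → Instr cannot be enforced without a join — not preserved.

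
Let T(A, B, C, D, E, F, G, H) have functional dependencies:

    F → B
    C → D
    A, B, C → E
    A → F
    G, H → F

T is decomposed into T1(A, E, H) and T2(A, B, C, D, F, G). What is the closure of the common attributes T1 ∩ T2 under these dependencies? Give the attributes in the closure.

A, B, F

T1 ∩ T2 = {A}.
A → F applies, adding F
F → B applies, adding B
Closure: {A, B, F}.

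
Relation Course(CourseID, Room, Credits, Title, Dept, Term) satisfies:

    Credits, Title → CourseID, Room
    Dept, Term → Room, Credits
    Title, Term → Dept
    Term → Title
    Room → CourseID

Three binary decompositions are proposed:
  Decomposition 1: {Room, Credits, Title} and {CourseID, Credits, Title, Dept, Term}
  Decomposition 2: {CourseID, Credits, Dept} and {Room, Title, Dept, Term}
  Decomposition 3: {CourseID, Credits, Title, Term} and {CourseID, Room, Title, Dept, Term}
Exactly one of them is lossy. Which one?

Decomposition 2

Decomposition 1: common = {Credits, Title}, closure = {CourseID, Room, Credits, Title} → lossless.
Decomposition 2: common = {Dept}, closure = {Dept} → lossy.
Decomposition 3: common = {CourseID, Title, Term}, closure = {CourseID, Room, Credits, Title, Dept, Term} → lossless.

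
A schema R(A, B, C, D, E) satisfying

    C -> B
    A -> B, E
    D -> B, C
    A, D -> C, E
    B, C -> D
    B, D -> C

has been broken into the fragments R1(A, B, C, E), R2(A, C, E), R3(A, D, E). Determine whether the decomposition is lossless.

Chase test. Columns are A, B, C, D, E; row i has aⱼ where attribute j ∈ Ri, else bᵢⱼ.
Initial tableau (one row per fragment):
  row 1: a1 a2 a3 b14 a5
  row 2: a1 b22 a3 b24 a5
  row 3: a1 b32 b33 a4 a5
Rows 1 and 2 agree on C; apply C→B and equate their B entries.
Rows 1 and 3 agree on A; apply A→B, E and equate their B, E entries.
Rows 1 and 2 agree on B, C; apply B, C→D and equate their D entries.
No row becomes fully distinguished — the join is lossy.

No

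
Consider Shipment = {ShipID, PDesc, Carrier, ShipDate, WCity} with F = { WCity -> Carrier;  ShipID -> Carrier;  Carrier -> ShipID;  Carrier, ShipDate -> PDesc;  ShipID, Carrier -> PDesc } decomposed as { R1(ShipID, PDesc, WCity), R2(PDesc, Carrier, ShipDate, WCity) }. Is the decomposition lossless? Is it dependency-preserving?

Lossless test: (PDesc, WCity)⁺ = {ShipID, PDesc, Carrier, WCity}, which contains all of one fragment — lossless.
Dependency preservation: the restricted closure of {ShipID} across the fragments never reaches {Carrier}, so ShipID → Carrier cannot be enforced without a join — not preserved.

lossless but not dependency-preserving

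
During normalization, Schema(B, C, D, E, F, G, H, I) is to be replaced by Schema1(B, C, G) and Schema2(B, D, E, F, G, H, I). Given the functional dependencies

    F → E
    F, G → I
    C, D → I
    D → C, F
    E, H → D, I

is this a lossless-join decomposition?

No

Common attributes: Schema1 ∩ Schema2 = {B, G}.
No dependency enlarges {B, G}, so (B, G)⁺ = {B, G}.
The closure contains neither all of Schema1 = {B, C, G} nor all of Schema2 = {B, D, E, F, G, H, I}, so the common attributes are not a superkey of either fragment. The join is lossy.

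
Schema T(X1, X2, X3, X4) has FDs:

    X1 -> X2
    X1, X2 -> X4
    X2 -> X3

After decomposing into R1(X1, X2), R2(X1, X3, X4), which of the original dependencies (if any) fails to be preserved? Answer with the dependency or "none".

X2 -> X3

Check X2 → X3: no single fragment contains all of {X2, X3}, and the restricted closure of {X2} across the fragments never reaches {X3}.
X1 → X2 is preserved.
X1, X2 → X4 is preserved.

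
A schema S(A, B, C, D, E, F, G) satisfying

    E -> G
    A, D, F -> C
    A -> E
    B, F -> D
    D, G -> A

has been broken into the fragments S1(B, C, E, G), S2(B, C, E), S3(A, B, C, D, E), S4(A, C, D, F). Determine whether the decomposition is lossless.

Chase test. Columns are A, B, C, D, E, F, G; row i has aⱼ where attribute j ∈ Si, else bᵢⱼ.
Initial tableau (one row per fragment):
  row 1: b11 a2 a3 b14 a5 b16 a7
  row 2: b21 a2 a3 b24 a5 b26 b27
  row 3: a1 a2 a3 a4 a5 b36 b37
  row 4: a1 b42 a3 a4 b45 a6 b47
Rows 1 and 2 agree on E; apply E→G and equate their G entries.
Rows 1 and 3 agree on E; apply E→G and equate their G entries.
Rows 3 and 4 agree on A; apply A→E and equate their E entries.
Rows 1 and 4 agree on E; apply E→G and equate their G entries.
No row becomes fully distinguished — the join is lossy.

No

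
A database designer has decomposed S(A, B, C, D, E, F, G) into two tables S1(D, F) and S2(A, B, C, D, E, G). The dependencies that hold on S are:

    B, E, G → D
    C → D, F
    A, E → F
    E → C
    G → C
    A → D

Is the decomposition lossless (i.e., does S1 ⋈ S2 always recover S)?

No

Common attributes: S1 ∩ S2 = {D}.
No dependency enlarges {D}, so (D)⁺ = {D}.
The closure contains neither all of S1 = {D, F} nor all of S2 = {A, B, C, D, E, G}, so the common attributes are not a superkey of either fragment. The join is lossy.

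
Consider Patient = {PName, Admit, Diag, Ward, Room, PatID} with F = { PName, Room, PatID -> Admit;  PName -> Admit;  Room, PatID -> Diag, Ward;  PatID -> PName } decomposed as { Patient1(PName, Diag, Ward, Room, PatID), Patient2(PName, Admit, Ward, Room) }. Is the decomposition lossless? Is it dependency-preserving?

Lossless test: (PName, Ward, Room)⁺ = {PName, Admit, Ward, Room}, which contains all of one fragment — lossless.
Dependency preservation: PName, Room, PatID → Admit is not contained in any single fragment, but the restricted closure of its left-hand side across the fragments still reaches the right-hand side; the remaining FDs each lie inside some fragment. All dependencies are preserved.

lossless and dependency-preserving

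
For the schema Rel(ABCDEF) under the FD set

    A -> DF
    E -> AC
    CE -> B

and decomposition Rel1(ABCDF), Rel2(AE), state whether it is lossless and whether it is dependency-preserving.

Lossless test: (A)⁺ = {ADF}, which is a superkey of neither fragment — lossy.
Dependency preservation: the restricted closure of {E} across the fragments never reaches {AC}, so E → AC cannot be enforced without a join — not preserved.

lossy and not dependency-preserving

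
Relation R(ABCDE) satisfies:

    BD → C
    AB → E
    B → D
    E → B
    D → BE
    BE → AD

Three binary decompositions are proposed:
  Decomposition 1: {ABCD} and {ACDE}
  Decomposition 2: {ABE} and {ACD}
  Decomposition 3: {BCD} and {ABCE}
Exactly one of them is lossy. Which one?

Decomposition 2

Decomposition 1: common = {ACD}, closure = {ABCDE} → lossless.
Decomposition 2: common = {A}, closure = {A} → lossy.
Decomposition 3: common = {BC}, closure = {ABCDE} → lossless.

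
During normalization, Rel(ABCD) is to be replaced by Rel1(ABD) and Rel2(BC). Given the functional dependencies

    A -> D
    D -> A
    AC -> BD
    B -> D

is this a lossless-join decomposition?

Common attributes: Rel1 ∩ Rel2 = {B}.
Closure of {B}: B → D applies, adding D; D → A applies, adding A. So (B)⁺ = {ABD}.
This closure contains every attribute of Rel1, so Rel1 ∩ Rel2 → Rel1. The join is lossless.

Yes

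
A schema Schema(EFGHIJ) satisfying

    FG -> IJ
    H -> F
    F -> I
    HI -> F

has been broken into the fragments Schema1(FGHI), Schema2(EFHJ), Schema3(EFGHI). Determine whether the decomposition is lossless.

No

Chase test. Columns are EFGHIJ; row i has aⱼ where attribute j ∈ Schemai, else bᵢⱼ.
Initial tableau (one row per fragment):
  row 1: b11 a2 a3 a4 a5 b16
  row 2: a1 a2 b23 a4 b25 a6
  row 3: a1 a2 a3 a4 a5 b36
Rows 1 and 3 agree on FG; apply FG→IJ and equate their IJ entries.
Rows 1 and 2 agree on F; apply F→I and equate their I entries.
No row becomes fully distinguished — the join is lossy.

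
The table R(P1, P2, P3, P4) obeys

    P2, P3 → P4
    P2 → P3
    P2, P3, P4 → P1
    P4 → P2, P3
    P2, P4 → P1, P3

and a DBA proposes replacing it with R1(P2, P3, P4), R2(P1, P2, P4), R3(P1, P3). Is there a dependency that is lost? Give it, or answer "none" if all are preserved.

P2, P3 → P4 lies within R1.
P2 → P3 lies within R1.
P2, P3, P4 → P1: restricted closure across fragments reaches P1.
P4 → P2, P3 lies within R1.
P2, P4 → P1, P3: restricted closure across fragments reaches P1, P3.
Every dependency is enforceable on the fragments, so the decomposition is dependency-preserving.

none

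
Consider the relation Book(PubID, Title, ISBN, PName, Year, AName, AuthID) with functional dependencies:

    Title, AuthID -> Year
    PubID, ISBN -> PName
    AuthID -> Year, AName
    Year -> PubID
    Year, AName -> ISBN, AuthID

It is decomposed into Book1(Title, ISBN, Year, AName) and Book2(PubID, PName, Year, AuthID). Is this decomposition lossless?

No

Common attributes: Book1 ∩ Book2 = {Year}.
Closure of {Year}: Year → PubID applies, adding PubID. So (Year)⁺ = {PubID, Year}.
The closure contains neither all of Book1 = {Title, ISBN, Year, AName} nor all of Book2 = {PubID, PName, Year, AuthID}, so the common attributes are not a superkey of either fragment. The join is lossy.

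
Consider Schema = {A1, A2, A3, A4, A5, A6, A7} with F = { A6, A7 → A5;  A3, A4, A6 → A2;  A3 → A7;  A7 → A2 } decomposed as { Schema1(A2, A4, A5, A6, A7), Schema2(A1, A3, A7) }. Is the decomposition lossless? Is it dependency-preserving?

lossy but dependency-preserving

Lossless test: (A7)⁺ = {A2, A7}, which is a superkey of neither fragment — lossy.
Dependency preservation: A3, A4, A6 → A2 is not contained in any single fragment, but the restricted closure of its left-hand side across the fragments still reaches the right-hand side; the remaining FDs each lie inside some fragment. All dependencies are preserved.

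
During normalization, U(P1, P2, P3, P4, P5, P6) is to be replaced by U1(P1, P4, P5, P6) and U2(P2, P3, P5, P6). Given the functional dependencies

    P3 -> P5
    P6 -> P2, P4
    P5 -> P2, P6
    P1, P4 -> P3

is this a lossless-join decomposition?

Common attributes: U1 ∩ U2 = {P5, P6}.
Closure of {P5, P6}: P6 → P2, P4 applies, adding P2, P4. So (P5, P6)⁺ = {P2, P4, P5, P6}.
The closure contains neither all of U1 = {P1, P4, P5, P6} nor all of U2 = {P2, P3, P5, P6}, so the common attributes are not a superkey of either fragment. The join is lossy.

No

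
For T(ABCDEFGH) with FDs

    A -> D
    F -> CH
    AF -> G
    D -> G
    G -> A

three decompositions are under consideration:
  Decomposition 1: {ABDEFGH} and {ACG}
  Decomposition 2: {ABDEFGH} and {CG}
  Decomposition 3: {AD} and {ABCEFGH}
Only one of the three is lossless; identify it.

Decomposition 1: common = {AG}, closure = {ADG} → lossy.
Decomposition 2: common = {G}, closure = {ADG} → lossy.
Decomposition 3: common = {A}, closure = {ADG} → lossless.

Decomposition 3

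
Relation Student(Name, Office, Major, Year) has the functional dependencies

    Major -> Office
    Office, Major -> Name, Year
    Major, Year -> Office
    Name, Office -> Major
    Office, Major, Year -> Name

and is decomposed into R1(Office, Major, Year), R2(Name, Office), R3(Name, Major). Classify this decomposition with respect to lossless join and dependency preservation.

lossless but not dependency-preserving

Lossless test (chase): Rows 1 and 3 agree on Major; apply Major→Office and equate their Office entries. Rows 1 and 3 agree on Office, Major; apply Office, Major→Name, Year and equate their Name, Year entries. Rows 1 and 2 agree on Name, Office; apply Name, Office→Major and equate their Major entries. Rows 1 and 2 agree on Office, Major; apply Office, Major→Name, Year and equate their Name, Year entries. Row 1 is now all distinguished symbols — the join is lossless.
Dependency preservation: the restricted closure of {Name, Office} across the fragments never reaches {Major}, so Name, Office → Major cannot be enforced without a join — not preserved.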